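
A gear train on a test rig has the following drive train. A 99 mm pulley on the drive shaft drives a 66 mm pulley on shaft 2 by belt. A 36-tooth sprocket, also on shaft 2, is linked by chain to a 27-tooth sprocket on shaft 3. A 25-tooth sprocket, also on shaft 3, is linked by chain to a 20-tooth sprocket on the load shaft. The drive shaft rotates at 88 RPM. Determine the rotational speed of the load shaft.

220 RPM

belt 66/99 = 0.66667 → 88/0.66667 = 132 RPM
chain 27/36 = 0.75 → 132/0.75 = 176 RPM
chain 20/25 = 0.8 → 176/0.8 = 220 RPM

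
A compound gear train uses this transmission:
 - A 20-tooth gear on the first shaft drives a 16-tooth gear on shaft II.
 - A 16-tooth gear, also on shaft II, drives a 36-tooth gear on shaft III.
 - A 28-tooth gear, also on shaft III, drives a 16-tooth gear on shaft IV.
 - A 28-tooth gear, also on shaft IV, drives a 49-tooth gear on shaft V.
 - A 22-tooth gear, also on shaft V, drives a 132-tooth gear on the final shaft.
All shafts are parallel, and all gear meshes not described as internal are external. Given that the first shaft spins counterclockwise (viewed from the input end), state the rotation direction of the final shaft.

clockwise

the first shaft → shaft II: external mesh, 1 reversal → CW.
shaft II → shaft III: external mesh, 1 reversal → CCW.
shaft III → shaft IV: external mesh, 1 reversal → CW.
shaft IV → shaft V: external mesh, 1 reversal → CCW.
shaft V → the final shaft: external mesh, 1 reversal → CW.
5 reversals in total — an odd number — so the final shaft turns opposite to the first shaft.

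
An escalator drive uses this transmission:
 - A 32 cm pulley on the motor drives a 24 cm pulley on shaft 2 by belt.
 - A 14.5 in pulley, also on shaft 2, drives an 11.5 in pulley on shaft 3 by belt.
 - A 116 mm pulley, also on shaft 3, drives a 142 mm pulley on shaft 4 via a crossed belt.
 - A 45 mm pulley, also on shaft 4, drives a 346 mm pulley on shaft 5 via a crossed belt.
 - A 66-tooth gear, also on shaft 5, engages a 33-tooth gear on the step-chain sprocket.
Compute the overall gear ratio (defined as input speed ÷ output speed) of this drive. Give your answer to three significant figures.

Each stage contributes driven/driver: belt 24/32 = 0.75, belt 11.5/14.5 = 0.7931, belt 142/116 = 1.2241, belt 346/45 = 7.6889, gear mesh 33/66 = 0.5.
Overall: 0.75 × 0.7931 × 1.2241 × 7.6889 × 0.5 = 2.7993.

2.80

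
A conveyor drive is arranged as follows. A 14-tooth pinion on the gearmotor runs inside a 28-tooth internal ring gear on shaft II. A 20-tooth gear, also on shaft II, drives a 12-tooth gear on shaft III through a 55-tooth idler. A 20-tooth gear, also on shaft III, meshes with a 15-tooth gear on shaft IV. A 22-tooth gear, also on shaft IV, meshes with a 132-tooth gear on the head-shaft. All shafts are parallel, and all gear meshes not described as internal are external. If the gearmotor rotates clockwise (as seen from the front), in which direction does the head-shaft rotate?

clockwise

the gearmotor → shaft II: internal mesh, same direction → CW.
shaft II → shaft III: driver → idler → driven is 2 external meshes, 2 reversals → CW.
shaft III → shaft IV: external mesh, 1 reversal → CCW.
shaft IV → the head-shaft: external mesh, 1 reversal → CW.
4 reversals in total — an even number — so the head-shaft turns the same way as the gearmotor.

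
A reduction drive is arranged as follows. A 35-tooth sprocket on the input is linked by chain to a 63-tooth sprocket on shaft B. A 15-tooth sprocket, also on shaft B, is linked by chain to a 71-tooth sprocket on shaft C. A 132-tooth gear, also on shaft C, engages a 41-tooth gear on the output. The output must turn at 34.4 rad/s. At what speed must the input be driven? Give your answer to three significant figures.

91.0 rad/s

Overall ratio R = 1.8 × 4.7333 × 0.31061 = 2.6464.
Required input speed = output speed × R = 34.4 × 2.6464 = 91.035 rad/s.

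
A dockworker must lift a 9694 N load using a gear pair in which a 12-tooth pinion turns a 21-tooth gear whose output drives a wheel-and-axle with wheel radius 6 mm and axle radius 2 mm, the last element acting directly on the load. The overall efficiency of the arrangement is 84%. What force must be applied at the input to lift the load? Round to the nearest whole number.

Gear pair MA = 21/12 = 1.75.
Wheel-and-axle MA = R/r = 6/2 = 3.
Combined ideal MA = 1.75 × 3 = 5.25.
Actual MA = 5.25 × 0.84 = 4.41.
Effort = load / actual MA = 9694 / 4.41 = 2198.2 N.

2198 N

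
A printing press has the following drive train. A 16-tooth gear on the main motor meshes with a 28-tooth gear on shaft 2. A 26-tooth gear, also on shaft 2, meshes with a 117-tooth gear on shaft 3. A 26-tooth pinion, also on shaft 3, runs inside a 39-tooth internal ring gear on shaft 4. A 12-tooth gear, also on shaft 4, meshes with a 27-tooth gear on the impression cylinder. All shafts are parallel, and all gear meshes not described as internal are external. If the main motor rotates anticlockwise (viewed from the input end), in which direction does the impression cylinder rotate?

the main motor → shaft 2: external mesh, 1 reversal → CW.
shaft 2 → shaft 3: external mesh, 1 reversal → CCW.
shaft 3 → shaft 4: internal mesh, same direction → CCW.
shaft 4 → the impression cylinder: external mesh, 1 reversal → CW.
3 reversals in total — an odd number — so the impression cylinder turns opposite to the main motor.

clockwise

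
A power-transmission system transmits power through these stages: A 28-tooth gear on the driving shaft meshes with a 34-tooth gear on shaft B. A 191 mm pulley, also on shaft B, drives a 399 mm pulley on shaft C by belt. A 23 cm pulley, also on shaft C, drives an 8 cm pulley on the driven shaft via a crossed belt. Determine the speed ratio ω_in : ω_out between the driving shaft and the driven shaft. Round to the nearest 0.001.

0.882

Each stage contributes driven/driver: gear mesh 34/28 = 1.2143, belt 399/191 = 2.089, belt 8/23 = 0.34783.
Overall: 1.2143 × 2.089 × 0.34783 = 0.88231.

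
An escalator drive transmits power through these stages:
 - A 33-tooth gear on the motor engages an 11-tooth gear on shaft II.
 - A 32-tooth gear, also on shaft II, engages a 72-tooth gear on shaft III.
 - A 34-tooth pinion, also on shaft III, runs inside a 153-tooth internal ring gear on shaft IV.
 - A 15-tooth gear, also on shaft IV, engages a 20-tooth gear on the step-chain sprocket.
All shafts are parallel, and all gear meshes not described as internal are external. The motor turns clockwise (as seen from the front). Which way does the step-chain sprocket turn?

the motor → shaft II: external mesh, 1 reversal → CCW.
shaft II → shaft III: external mesh, 1 reversal → CW.
shaft III → shaft IV: internal mesh, same direction → CW.
shaft IV → the step-chain sprocket: external mesh, 1 reversal → CCW.
3 reversals in total — an odd number — so the step-chain sprocket turns opposite to the motor.

counterclockwise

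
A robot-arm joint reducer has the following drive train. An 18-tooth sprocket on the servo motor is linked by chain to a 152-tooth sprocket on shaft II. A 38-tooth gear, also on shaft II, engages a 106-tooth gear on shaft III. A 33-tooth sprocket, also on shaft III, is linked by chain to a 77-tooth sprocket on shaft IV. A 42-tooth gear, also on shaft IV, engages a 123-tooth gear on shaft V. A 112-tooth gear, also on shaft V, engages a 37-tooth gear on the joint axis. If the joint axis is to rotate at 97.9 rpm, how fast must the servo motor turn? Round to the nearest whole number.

5206 rpm

Overall ratio R = 8.4444 × 2.7895 × 2.3333 × 2.9286 × 0.33036 = 53.175.
Required input speed = output speed × R = 97.9 × 53.175 = 5205.9 rpm.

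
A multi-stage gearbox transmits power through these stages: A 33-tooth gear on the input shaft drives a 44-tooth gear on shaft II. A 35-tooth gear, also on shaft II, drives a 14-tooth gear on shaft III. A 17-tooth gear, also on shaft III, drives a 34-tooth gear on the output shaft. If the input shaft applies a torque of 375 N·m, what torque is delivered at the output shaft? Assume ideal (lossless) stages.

400 N·m

Gear mesh: ratio = 44/33 = 1.3333; torque at shaft II = 375 × 1.3333 = 500 N·m.
Gear mesh: ratio = 14/35 = 0.4; torque at shaft III = 500 × 0.4 = 200 N·m.
Gear mesh: ratio = 34/17 = 2; torque at the output shaft = 200 × 2 = 400 N·m.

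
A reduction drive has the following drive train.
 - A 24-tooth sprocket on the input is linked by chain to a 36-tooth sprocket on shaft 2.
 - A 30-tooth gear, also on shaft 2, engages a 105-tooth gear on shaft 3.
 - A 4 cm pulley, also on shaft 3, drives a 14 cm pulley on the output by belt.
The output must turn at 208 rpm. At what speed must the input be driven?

Overall ratio R = 1.5 × 3.5 × 3.5 = 18.375.
Required input speed = output speed × R = 208 × 18.375 = 3822 rpm.

3822 rpm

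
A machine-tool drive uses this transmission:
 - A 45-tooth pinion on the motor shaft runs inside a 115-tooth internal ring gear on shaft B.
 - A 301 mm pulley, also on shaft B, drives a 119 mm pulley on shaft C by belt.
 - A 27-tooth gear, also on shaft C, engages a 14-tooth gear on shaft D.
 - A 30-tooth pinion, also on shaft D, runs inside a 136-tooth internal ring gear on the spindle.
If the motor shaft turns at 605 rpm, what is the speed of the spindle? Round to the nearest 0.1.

254.7 rpm

Internal gear: ratio = 115/45 = 2.5556, so shaft B turns at 605 / 2.5556 = 236.74 rpm.
Belt: ratio = 119/301 = 0.39535, so shaft C turns at 236.74 / 0.39535 = 598.81 rpm.
Gear mesh: ratio = 14/27 = 0.51852, so shaft D turns at 598.81 / 0.51852 = 1154.8 rpm.
Internal gear: ratio = 136/30 = 4.5333, so the spindle turns at 1154.8 / 4.5333 = 254.75 rpm.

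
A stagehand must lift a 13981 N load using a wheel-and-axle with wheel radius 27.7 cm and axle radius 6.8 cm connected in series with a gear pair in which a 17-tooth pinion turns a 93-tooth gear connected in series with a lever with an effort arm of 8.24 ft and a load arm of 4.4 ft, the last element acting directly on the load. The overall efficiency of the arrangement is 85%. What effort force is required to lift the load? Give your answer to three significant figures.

394 N

Wheel-and-axle MA = R/r = 27.7/6.8 = 4.0735.
Gear pair MA = 93/17 = 5.4706.
Lever MA = effort arm / load arm = 8.24/4.4 = 1.8727.
Combined ideal MA = 4.0735 × 5.4706 × 1.8727 = 41.733.
Actual MA = 41.733 × 0.85 = 35.473.
Effort = load / actual MA = 13981 / 35.473 = 394.13 N.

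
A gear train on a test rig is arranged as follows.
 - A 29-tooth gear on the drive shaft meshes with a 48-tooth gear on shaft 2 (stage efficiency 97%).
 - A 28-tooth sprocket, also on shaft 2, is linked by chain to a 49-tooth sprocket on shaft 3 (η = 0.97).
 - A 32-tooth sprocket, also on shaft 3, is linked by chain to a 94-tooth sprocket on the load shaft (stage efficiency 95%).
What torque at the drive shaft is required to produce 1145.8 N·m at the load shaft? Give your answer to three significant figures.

151 N·m

Overall ratio R = 1.6552 × 1.75 × 2.9375 = 8.5086; overall efficiency η = 0.97 × 0.97 × 0.95 = 0.8939.
Input torque = output torque / (R × η) = 1145.8 / (8.5086 × 0.8939) = 150.65 N·m.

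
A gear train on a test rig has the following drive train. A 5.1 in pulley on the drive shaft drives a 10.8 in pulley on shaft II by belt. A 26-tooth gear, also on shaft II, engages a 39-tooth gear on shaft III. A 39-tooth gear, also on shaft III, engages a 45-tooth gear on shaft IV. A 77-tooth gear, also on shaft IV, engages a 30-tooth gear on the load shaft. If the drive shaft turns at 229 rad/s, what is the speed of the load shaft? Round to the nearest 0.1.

160.4 rad/s

Belt: ratio = 10.8/5.1 = 2.1176, so shaft II turns at 229 / 2.1176 = 108.14 rad/s.
Gear mesh: ratio = 39/26 = 1.5, so shaft III turns at 108.14 / 1.5 = 72.093 rad/s.
Gear mesh: ratio = 45/39 = 1.1538, so shaft IV turns at 72.093 / 1.1538 = 62.48 rad/s.
Gear mesh: ratio = 30/77 = 0.38961, so the load shaft turns at 62.48 / 0.38961 = 160.37 rad/s.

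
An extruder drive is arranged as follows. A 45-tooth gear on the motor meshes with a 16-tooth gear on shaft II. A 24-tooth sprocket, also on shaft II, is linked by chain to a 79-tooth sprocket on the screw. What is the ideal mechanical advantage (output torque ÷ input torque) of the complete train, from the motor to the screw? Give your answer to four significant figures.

Each stage contributes driven/driver: gear mesh 16/45 = 0.35556, chain 79/24 = 3.2917.
Overall: 0.35556 × 3.2917 = 1.1704.

1.170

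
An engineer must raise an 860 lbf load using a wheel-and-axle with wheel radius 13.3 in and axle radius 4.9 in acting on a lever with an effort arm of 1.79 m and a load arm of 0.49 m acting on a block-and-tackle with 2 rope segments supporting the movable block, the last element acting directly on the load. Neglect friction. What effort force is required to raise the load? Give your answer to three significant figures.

43.4 lbf

Wheel-and-axle MA = R/r = 13.3/4.9 = 2.7143.
Lever MA = effort arm / load arm = 1.79/0.49 = 3.6531.
Block-and-tackle MA = number of supporting rope parts = 2.
Combined ideal MA = 2.7143 × 3.6531 × 2 = 19.831.
Effort = load / MA = 860 / 19.831 = 43.367 lbf.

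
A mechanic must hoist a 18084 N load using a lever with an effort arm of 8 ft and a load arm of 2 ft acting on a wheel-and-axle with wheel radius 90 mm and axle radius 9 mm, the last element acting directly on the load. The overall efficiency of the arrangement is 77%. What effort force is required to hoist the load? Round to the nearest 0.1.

Lever MA = effort arm / load arm = 8/2 = 4.
Wheel-and-axle MA = R/r = 90/9 = 10.
Combined ideal MA = 4 × 10 = 40.
Actual MA = 40 × 0.77 = 30.8.
Effort = load / actual MA = 18084 / 30.8 = 587.14 N.

587.1 N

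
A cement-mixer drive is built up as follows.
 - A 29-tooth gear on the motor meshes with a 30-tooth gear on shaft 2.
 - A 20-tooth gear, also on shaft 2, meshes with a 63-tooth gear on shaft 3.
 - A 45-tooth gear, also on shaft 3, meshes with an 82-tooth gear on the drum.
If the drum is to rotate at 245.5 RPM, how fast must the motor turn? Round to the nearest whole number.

Overall ratio R = 1.0345 × 3.15 × 1.8222 = 5.9379.
Required input speed = output speed × R = 245.5 × 5.9379 = 1457.8 RPM.

1458 RPM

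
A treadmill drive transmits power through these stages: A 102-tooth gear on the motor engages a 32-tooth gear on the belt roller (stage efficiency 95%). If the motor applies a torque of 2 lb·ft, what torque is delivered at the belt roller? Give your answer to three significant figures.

0.596 lb·ft

Gear mesh: ratio = 32/102 = 0.31373; torque at the belt roller = 2 × 0.31373 × 0.95 = 0.59608 lb·ft.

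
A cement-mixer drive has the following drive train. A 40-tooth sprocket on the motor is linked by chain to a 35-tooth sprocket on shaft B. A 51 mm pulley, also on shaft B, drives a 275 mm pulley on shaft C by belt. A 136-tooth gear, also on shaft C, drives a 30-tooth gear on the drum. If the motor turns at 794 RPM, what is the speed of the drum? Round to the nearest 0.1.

Chain: ratio = 35/40 = 0.875, so shaft B turns at 794 / 0.875 = 907.43 RPM.
Belt: ratio = 275/51 = 5.3922, so shaft C turns at 907.43 / 5.3922 = 168.29 RPM.
Gear mesh: ratio = 30/136 = 0.22059, so the drum turns at 168.29 / 0.22059 = 762.9 RPM.

762.9 RPM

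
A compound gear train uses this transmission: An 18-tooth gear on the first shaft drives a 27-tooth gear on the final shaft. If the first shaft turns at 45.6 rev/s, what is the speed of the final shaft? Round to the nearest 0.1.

gear mesh 27/18 = 1.5 → 45.6/1.5 = 30.4 rev/s

30.4 rev/s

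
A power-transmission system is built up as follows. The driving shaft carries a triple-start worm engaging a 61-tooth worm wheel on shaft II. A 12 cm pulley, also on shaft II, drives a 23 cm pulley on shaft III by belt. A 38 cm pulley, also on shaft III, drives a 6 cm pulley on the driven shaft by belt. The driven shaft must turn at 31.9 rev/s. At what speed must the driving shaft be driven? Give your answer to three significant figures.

196 rev/s

Overall ratio R = 20.333 × 1.9167 × 0.15789 = 6.1535.
Required input speed = output speed × R = 31.9 × 6.1535 = 196.3 rev/s.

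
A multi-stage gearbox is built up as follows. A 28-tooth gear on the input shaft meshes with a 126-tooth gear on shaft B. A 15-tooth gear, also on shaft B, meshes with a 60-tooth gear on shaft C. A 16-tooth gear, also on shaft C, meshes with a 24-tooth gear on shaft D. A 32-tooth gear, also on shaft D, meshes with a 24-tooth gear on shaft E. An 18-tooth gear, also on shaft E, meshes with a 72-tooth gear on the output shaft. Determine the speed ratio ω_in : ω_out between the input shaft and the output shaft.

81

Each stage contributes driven/driver: gear mesh 126/28 = 4.5, gear mesh 60/15 = 4, gear mesh 24/16 = 1.5, gear mesh 24/32 = 0.75, gear mesh 72/18 = 4.
Overall: 4.5 × 4 × 1.5 × 0.75 × 4 = 81.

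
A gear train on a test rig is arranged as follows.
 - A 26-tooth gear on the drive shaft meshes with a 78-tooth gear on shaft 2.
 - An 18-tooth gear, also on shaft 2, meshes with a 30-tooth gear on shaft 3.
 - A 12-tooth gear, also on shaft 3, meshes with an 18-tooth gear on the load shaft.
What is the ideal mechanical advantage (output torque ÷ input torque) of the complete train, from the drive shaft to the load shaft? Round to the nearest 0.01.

Each stage contributes driven/driver: gear mesh 78/26 = 3, gear mesh 30/18 = 1.6667, gear mesh 18/12 = 1.5.
Overall: 3 × 1.6667 × 1.5 = 7.5.

7.50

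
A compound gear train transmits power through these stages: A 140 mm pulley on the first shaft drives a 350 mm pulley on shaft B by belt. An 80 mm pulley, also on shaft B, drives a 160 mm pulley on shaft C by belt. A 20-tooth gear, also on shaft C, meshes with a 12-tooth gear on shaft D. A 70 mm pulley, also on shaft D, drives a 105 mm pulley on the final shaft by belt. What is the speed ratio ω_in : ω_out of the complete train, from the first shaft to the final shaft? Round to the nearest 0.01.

4.50

Each stage contributes driven/driver: belt 350/140 = 2.5, belt 160/80 = 2, gear mesh 12/20 = 0.6, belt 105/70 = 1.5.
Overall: 2.5 × 2 × 0.6 × 1.5 = 4.5.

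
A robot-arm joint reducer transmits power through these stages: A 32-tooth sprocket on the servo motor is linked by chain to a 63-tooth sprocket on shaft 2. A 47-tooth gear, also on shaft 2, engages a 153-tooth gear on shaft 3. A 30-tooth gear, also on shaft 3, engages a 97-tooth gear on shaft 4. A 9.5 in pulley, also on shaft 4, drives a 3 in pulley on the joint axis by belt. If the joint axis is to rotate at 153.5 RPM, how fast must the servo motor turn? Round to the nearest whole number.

Overall ratio R = 1.9688 × 3.2553 × 3.2333 × 0.31579 = 6.5438.
Required input speed = output speed × R = 153.5 × 6.5438 = 1004.5 RPM.

1004 RPM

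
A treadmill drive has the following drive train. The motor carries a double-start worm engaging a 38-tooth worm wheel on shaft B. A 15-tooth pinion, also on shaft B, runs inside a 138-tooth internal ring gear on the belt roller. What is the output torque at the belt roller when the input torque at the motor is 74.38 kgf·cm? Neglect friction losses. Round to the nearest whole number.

Worm: ratio = 38/2 = 19; torque at shaft B = 74.38 × 19 = 1413.2 kgf·cm.
Internal gear: ratio = 138/15 = 9.2; torque at the belt roller = 1413.2 × 9.2 = 13002 kgf·cm.

13002 kgf·cm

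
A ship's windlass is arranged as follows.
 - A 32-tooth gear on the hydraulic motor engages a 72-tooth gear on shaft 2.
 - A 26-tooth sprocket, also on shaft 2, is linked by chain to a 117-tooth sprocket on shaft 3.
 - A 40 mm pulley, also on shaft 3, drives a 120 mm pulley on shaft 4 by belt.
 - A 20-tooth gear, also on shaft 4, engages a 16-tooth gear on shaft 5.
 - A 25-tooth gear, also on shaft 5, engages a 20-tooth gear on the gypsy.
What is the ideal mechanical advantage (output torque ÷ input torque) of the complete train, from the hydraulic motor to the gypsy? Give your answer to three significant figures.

19.4

Each stage contributes driven/driver: gear mesh 72/32 = 2.25, chain 117/26 = 4.5, belt 120/40 = 3, gear mesh 16/20 = 0.8, gear mesh 20/25 = 0.8.
Overall: 2.25 × 4.5 × 3 × 0.8 × 0.8 = 19.44.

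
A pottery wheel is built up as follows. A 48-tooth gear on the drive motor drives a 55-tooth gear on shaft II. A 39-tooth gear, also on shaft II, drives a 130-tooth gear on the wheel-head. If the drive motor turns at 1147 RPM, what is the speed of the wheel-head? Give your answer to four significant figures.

gear mesh 55/48 = 1.1458 → 1147/1.1458 = 1001 RPM
gear mesh 130/39 = 3.3333 → 1001/3.3333 = 300.31 RPM

300.3 RPM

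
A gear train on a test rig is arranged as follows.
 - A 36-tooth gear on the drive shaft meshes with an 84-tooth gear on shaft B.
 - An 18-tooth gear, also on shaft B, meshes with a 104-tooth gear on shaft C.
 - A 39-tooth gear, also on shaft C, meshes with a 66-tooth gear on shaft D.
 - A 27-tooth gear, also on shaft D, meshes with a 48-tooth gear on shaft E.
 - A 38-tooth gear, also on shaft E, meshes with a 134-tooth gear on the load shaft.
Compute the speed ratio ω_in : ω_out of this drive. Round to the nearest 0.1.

Each stage contributes driven/driver: gear mesh 84/36 = 2.3333, gear mesh 104/18 = 5.7778, gear mesh 66/39 = 1.6923, gear mesh 48/27 = 1.7778, gear mesh 134/38 = 3.5263.
Overall: 2.3333 × 5.7778 × 1.6923 × 1.7778 × 3.5263 = 143.03.

143.0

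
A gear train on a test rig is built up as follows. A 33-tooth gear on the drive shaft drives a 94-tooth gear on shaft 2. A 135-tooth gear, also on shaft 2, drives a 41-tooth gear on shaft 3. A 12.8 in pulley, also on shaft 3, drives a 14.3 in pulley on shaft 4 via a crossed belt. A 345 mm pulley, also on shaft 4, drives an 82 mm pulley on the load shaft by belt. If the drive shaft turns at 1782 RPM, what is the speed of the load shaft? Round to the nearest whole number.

7758 RPM

gear mesh 94/33 = 2.8485 → 1782/2.8485 = 625.6 RPM
gear mesh 41/135 = 0.3037 → 625.6/0.3037 = 2059.9 RPM
belt 14.3/12.8 = 1.1172 → 2059.9/1.1172 = 1843.8 RPM
belt 82/345 = 0.23768 → 1843.8/0.23768 = 7757.5 RPM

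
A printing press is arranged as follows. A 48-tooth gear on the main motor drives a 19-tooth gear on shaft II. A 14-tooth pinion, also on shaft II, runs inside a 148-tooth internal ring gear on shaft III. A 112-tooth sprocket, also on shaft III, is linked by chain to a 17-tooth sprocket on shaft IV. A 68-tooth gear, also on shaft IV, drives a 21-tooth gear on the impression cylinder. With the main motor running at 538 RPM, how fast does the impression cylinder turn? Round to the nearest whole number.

Gear mesh: ratio = 19/48 = 0.39583, so shaft II turns at 538 / 0.39583 = 1359.2 RPM.
Internal gear: ratio = 148/14 = 10.571, so shaft III turns at 1359.2 / 10.571 = 128.57 RPM.
Chain: ratio = 17/112 = 0.15179, so shaft IV turns at 128.57 / 0.15179 = 847.04 RPM.
Gear mesh: ratio = 21/68 = 0.30882, so the impression cylinder turns at 847.04 / 0.30882 = 2742.8 RPM.

2743 RPM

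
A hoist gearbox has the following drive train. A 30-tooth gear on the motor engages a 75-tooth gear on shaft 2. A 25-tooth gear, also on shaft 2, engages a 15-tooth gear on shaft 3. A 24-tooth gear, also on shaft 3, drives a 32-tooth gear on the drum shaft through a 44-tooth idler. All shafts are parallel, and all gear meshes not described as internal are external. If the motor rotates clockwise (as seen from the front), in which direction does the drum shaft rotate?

clockwise

the motor → shaft 2: external mesh, 1 reversal → CCW.
shaft 2 → shaft 3: external mesh, 1 reversal → CW.
shaft 3 → the drum shaft: driver → idler → driven is 2 external meshes, 2 reversals → CW.
4 reversals in total — an even number — so the drum shaft turns the same way as the motor.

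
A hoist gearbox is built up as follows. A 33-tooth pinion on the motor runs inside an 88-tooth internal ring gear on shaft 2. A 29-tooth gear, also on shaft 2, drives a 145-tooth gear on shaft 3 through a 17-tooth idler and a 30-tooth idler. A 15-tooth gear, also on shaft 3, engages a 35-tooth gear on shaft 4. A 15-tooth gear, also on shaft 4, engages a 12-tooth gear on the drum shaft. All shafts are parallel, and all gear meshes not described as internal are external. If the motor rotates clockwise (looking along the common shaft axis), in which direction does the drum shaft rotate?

counterclockwise

the motor → shaft 2: internal mesh, same direction → CW.
shaft 2 → shaft 3: driver → idler → idler → driven is 3 external meshes, 3 reversals → CCW.
shaft 3 → shaft 4: external mesh, 1 reversal → CW.
shaft 4 → the drum shaft: external mesh, 1 reversal → CCW.
5 reversals in total — an odd number — so the drum shaft turns opposite to the motor.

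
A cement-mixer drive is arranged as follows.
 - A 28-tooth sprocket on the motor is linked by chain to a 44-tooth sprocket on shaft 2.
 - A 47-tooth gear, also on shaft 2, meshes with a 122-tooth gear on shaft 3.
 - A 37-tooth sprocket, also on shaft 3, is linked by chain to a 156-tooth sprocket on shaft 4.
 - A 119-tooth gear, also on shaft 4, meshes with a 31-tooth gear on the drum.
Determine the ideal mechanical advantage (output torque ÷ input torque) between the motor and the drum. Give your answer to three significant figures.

Each stage contributes driven/driver: chain 44/28 = 1.5714, gear mesh 122/47 = 2.5957, chain 156/37 = 4.2162, gear mesh 31/119 = 0.2605.
Overall: 1.5714 × 2.5957 × 4.2162 × 0.2605 = 4.4802.

4.48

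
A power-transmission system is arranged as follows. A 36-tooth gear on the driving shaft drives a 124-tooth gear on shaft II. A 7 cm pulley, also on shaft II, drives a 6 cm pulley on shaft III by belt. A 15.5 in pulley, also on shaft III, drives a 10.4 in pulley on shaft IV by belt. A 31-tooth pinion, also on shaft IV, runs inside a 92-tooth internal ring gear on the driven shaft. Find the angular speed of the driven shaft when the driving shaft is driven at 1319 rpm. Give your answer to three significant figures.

224 rpm

Gear mesh: ratio = 124/36 = 3.4444, so shaft II turns at 1319 / 3.4444 = 382.94 rpm.
Belt: ratio = 6/7 = 0.85714, so shaft III turns at 382.94 / 0.85714 = 446.76 rpm.
Belt: ratio = 10.4/15.5 = 0.67097, so shaft IV turns at 446.76 / 0.67097 = 665.84 rpm.
Internal gear: ratio = 92/31 = 2.9677, so the driven shaft turns at 665.84 / 2.9677 = 224.36 rpm.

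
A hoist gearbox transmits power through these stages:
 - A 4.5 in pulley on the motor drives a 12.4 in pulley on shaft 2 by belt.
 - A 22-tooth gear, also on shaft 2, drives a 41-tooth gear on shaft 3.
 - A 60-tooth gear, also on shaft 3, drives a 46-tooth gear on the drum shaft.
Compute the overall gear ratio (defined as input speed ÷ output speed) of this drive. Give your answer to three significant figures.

3.94

Each stage contributes driven/driver: belt 12.4/4.5 = 2.7556, gear mesh 41/22 = 1.8636, gear mesh 46/60 = 0.76667.
Overall: 2.7556 × 1.8636 × 0.76667 = 3.9371.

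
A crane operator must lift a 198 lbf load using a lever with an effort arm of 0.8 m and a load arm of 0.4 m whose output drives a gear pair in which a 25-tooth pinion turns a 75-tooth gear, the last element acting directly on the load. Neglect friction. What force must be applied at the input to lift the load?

33 lbf

Lever MA = effort arm / load arm = 0.8/0.4 = 2.
Gear pair MA = 75/25 = 3.
Combined ideal MA = 2 × 3 = 6.
Effort = load / MA = 198 / 6 = 33 lbf.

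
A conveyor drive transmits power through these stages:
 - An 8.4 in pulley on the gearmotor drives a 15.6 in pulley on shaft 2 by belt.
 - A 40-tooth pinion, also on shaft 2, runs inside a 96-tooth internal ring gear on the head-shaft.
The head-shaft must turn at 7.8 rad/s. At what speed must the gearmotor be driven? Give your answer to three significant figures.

Overall ratio R = 1.8571 × 2.4 = 4.4571.
Required input speed = output speed × R = 7.8 × 4.4571 = 34.766 rad/s.

34.8 rad/s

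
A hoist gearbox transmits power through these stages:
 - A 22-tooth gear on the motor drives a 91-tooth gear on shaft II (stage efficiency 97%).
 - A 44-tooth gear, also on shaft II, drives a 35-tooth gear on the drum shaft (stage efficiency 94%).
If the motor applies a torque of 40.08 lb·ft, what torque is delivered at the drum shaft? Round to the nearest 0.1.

120.2 lb·ft

Gear mesh: ratio = 91/22 = 4.1364; torque at shaft II = 40.08 × 4.1364 × 0.97 = 160.81 lb·ft.
Gear mesh: ratio = 35/44 = 0.79545; torque at the drum shaft = 160.81 × 0.79545 × 0.94 = 120.24 lb·ft.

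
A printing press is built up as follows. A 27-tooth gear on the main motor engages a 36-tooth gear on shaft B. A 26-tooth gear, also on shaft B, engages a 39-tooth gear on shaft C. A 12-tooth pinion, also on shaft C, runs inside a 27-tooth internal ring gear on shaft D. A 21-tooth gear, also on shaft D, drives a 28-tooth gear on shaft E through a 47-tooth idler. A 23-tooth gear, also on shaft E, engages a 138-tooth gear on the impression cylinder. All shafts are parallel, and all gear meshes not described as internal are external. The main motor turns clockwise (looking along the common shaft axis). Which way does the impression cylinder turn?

counterclockwise

the main motor → shaft B: external mesh, 1 reversal → CCW.
shaft B → shaft C: external mesh, 1 reversal → CW.
shaft C → shaft D: internal mesh, same direction → CW.
shaft D → shaft E: driver → idler → driven is 2 external meshes, 2 reversals → CW.
shaft E → the impression cylinder: external mesh, 1 reversal → CCW.
5 reversals in total — an odd number — so the impression cylinder turns opposite to the main motor.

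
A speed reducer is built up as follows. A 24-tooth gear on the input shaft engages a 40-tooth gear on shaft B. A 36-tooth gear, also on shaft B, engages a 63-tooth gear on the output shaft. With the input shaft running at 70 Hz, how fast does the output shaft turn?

the input shaft → shaft B (gear mesh, 40/24): 70 ÷ 1.6667 = 42 Hz
shaft B → the output shaft (gear mesh, 63/36): 42 ÷ 1.75 = 24 Hz

24 Hz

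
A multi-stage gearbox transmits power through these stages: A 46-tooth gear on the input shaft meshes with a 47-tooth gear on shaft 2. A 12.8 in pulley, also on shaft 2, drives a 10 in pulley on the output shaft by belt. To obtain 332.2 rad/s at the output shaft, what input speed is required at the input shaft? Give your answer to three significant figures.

Overall ratio R = 1.0217 × 0.78125 = 0.79823.
Required input speed = output speed × R = 332.2 × 0.79823 = 265.17 rad/s.

265 rad/s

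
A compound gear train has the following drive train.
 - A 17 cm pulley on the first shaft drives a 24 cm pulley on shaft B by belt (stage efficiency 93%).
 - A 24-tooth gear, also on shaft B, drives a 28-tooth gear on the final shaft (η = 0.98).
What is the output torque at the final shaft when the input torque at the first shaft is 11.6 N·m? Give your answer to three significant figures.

belt 24/17 = 1.4118 → τ = 11.6·1.4118·0.93 = 15.23 N·m
gear mesh 28/24 = 1.1667 → τ = 15.23·1.1667·0.98 = 17.413 N·m

17.4 N·m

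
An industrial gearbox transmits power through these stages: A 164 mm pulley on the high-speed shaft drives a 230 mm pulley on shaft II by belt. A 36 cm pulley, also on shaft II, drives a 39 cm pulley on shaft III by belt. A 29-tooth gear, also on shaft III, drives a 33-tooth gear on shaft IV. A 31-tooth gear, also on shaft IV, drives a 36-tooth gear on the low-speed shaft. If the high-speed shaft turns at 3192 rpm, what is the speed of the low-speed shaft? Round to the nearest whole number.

Belt: ratio = 230/164 = 1.4024, so shaft II turns at 3192 / 1.4024 = 2276 rpm.
Belt: ratio = 39/36 = 1.0833, so shaft III turns at 2276 / 1.0833 = 2101 rpm.
Gear mesh: ratio = 33/29 = 1.1379, so shaft IV turns at 2101 / 1.1379 = 1846.3 rpm.
Gear mesh: ratio = 36/31 = 1.1613, so the low-speed shaft turns at 1846.3 / 1.1613 = 1589.9 rpm.

1590 rpm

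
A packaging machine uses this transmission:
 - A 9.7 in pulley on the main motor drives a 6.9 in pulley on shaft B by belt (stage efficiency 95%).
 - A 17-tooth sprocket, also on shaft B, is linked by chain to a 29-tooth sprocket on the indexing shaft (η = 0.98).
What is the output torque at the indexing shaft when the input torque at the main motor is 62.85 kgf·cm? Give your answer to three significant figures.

Belt: ratio = 6.9/9.7 = 0.71134; torque at shaft B = 62.85 × 0.71134 × 0.95 = 42.472 kgf·cm.
Chain: ratio = 29/17 = 1.7059; torque at the indexing shaft = 42.472 × 1.7059 × 0.98 = 71.004 kgf·cm.

71.0 kgf·cm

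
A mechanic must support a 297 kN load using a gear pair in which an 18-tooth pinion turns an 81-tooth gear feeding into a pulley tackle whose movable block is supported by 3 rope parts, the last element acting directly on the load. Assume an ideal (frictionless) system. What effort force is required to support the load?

22 kN

Gear pair MA = 81/18 = 4.5.
Block-and-tackle MA = number of supporting rope parts = 3.
Combined ideal MA = 4.5 × 3 = 13.5.
Effort = load / MA = 297 / 13.5 = 22 kN.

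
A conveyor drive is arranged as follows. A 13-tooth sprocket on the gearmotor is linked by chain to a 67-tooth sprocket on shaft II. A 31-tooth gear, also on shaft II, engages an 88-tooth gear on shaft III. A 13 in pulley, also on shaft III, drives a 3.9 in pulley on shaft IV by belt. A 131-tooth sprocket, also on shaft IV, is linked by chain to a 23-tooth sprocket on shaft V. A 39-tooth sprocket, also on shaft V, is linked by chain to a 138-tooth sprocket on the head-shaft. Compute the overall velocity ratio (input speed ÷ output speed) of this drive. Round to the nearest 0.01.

2.73

Each stage contributes driven/driver: chain 67/13 = 5.1538, gear mesh 88/31 = 2.8387, belt 3.9/13 = 0.3, chain 23/131 = 0.17557, chain 138/39 = 3.5385.
Overall: 5.1538 × 2.8387 × 0.3 × 0.17557 × 3.5385 = 2.7267.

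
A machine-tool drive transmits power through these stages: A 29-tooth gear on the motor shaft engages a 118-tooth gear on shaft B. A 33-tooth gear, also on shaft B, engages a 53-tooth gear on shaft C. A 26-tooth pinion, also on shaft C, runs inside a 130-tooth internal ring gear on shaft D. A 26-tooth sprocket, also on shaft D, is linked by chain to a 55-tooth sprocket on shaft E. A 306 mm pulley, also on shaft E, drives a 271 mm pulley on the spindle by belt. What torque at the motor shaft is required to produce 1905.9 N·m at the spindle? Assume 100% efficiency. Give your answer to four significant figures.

31.13 N·m

Overall ratio R = 4.069 × 1.6061 × 5 × 2.1154 × 0.88562 = 61.214.
Input torque = output torque / R = 1905.9 / 61.214 = 31.135 N·m.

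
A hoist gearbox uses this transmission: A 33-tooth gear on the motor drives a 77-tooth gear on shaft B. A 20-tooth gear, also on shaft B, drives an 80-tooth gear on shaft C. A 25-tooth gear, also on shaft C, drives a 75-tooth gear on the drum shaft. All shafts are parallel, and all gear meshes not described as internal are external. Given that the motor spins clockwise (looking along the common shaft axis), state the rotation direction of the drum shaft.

counterclockwise

the motor → shaft B: external mesh, 1 reversal → CCW.
shaft B → shaft C: external mesh, 1 reversal → CW.
shaft C → the drum shaft: external mesh, 1 reversal → CCW.
3 reversals in total — an odd number — so the drum shaft turns opposite to the motor.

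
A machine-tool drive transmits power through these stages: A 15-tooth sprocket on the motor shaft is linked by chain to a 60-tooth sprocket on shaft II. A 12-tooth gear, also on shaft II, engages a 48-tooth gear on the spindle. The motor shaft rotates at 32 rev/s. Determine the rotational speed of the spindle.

the motor shaft → shaft II (chain, 60/15): 32 ÷ 4 = 8 rev/s
shaft II → the spindle (gear mesh, 48/12): 8 ÷ 4 = 2 rev/s

2 rev/s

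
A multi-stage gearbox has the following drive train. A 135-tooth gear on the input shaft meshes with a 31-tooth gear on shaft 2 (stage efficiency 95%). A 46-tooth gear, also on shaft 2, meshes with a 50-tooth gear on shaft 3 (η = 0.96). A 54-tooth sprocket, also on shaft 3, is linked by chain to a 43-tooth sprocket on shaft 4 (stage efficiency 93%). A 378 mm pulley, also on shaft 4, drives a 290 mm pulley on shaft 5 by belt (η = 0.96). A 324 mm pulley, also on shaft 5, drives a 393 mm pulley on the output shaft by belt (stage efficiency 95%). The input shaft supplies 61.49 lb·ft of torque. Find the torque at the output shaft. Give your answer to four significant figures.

8.797 lb·ft

Gear mesh: ratio = 31/135 = 0.22963; torque at shaft 2 = 61.49 × 0.22963 × 0.95 = 13.414 lb·ft.
Gear mesh: ratio = 50/46 = 1.087; torque at shaft 3 = 13.414 × 1.087 × 0.96 = 13.997 lb·ft.
Chain: ratio = 43/54 = 0.7963; torque at shaft 4 = 13.997 × 0.7963 × 0.93 = 10.366 lb·ft.
Belt: ratio = 290/378 = 0.7672; torque at shaft 5 = 10.366 × 0.7672 × 0.96 = 7.6344 lb·ft.
Belt: ratio = 393/324 = 1.213; torque at the output shaft = 7.6344 × 1.213 × 0.95 = 8.7972 lb·ft.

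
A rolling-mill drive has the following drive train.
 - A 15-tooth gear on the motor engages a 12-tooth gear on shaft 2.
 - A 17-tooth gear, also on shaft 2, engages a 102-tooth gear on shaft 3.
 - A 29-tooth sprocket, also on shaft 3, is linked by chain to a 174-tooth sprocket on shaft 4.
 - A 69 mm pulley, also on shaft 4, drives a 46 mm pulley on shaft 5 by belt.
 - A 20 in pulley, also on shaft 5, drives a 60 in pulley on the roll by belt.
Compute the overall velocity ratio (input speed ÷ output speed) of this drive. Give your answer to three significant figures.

57.6

Each stage contributes driven/driver: gear mesh 12/15 = 0.8, gear mesh 102/17 = 6, chain 174/29 = 6, belt 46/69 = 0.66667, belt 60/20 = 3.
Overall: 0.8 × 6 × 6 × 0.66667 × 3 = 57.6.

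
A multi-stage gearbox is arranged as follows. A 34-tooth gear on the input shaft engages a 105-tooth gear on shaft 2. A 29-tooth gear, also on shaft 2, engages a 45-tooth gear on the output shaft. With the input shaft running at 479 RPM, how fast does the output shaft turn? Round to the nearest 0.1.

gear mesh 105/34 = 3.0882 → 479/3.0882 = 155.1 RPM
gear mesh 45/29 = 1.5517 → 155.1/1.5517 = 99.956 RPM

100.0 RPM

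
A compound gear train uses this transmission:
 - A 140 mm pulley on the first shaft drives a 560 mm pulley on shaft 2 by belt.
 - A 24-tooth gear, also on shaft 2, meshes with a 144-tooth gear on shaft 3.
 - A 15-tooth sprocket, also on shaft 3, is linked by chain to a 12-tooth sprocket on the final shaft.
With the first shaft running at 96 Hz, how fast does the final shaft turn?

5 Hz

belt 560/140 = 4 → 96/4 = 24 Hz
gear mesh 144/24 = 6 → 24/6 = 4 Hz
chain 12/15 = 0.8 → 4/0.8 = 5 Hz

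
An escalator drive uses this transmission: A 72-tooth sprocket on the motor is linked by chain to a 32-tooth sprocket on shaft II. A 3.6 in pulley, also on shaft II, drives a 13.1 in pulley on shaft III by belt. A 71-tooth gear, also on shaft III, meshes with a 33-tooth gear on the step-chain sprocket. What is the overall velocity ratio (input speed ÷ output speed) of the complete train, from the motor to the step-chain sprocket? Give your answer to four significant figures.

0.7517

Each stage contributes driven/driver: chain 32/72 = 0.44444, belt 13.1/3.6 = 3.6389, gear mesh 33/71 = 0.46479.
Overall: 0.44444 × 3.6389 × 0.46479 = 0.7517.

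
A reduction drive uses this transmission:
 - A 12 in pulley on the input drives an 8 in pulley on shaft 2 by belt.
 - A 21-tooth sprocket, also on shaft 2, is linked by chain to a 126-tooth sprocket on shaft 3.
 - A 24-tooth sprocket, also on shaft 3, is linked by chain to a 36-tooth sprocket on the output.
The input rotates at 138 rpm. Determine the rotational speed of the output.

23 rpm

belt 8/12 = 0.66667 → 138/0.66667 = 207 rpm
chain 126/21 = 6 → 207/6 = 34.5 rpm
chain 36/24 = 1.5 → 34.5/1.5 = 23 rpm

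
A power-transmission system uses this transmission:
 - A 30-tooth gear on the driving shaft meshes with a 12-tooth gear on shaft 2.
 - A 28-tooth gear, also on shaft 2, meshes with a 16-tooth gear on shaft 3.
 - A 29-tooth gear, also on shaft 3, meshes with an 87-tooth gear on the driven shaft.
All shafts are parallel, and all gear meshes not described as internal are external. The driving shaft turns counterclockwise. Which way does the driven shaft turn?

the driving shaft → shaft 2: external mesh, 1 reversal → CW.
shaft 2 → shaft 3: external mesh, 1 reversal → CCW.
shaft 3 → the driven shaft: external mesh, 1 reversal → CW.
3 reversals in total — an odd number — so the driven shaft turns opposite to the driving shaft.

clockwise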